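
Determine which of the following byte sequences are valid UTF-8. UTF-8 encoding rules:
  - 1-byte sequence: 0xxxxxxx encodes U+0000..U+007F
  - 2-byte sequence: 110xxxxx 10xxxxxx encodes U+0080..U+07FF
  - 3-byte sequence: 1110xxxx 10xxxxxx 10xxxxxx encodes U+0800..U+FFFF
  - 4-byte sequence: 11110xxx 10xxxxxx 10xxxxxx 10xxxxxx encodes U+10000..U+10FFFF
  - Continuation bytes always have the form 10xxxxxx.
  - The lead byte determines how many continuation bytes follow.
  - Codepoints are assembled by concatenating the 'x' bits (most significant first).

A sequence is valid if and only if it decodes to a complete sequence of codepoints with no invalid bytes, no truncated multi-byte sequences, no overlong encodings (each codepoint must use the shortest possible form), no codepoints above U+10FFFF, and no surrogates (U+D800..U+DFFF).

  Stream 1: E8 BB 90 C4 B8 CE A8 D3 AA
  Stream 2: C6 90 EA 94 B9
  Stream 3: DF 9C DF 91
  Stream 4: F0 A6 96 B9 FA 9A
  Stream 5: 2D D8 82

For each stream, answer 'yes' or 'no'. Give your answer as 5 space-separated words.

Answer: yes yes yes no yes

Derivation:
Stream 1: decodes cleanly. VALID
Stream 2: decodes cleanly. VALID
Stream 3: decodes cleanly. VALID
Stream 4: error at byte offset 4. INVALID
Stream 5: decodes cleanly. VALID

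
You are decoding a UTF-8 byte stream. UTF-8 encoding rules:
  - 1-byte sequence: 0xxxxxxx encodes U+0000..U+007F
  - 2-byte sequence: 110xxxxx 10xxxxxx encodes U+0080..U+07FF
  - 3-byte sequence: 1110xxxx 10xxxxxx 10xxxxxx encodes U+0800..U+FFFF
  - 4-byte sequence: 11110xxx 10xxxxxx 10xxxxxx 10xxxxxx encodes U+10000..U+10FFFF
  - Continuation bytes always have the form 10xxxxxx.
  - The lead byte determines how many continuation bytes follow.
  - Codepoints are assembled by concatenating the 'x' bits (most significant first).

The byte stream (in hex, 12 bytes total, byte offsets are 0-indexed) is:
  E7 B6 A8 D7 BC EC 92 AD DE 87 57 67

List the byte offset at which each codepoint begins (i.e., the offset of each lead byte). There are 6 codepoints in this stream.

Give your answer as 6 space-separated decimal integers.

Byte[0]=E7: 3-byte lead, need 2 cont bytes. acc=0x7
Byte[1]=B6: continuation. acc=(acc<<6)|0x36=0x1F6
Byte[2]=A8: continuation. acc=(acc<<6)|0x28=0x7DA8
Completed: cp=U+7DA8 (starts at byte 0)
Byte[3]=D7: 2-byte lead, need 1 cont bytes. acc=0x17
Byte[4]=BC: continuation. acc=(acc<<6)|0x3C=0x5FC
Completed: cp=U+05FC (starts at byte 3)
Byte[5]=EC: 3-byte lead, need 2 cont bytes. acc=0xC
Byte[6]=92: continuation. acc=(acc<<6)|0x12=0x312
Byte[7]=AD: continuation. acc=(acc<<6)|0x2D=0xC4AD
Completed: cp=U+C4AD (starts at byte 5)
Byte[8]=DE: 2-byte lead, need 1 cont bytes. acc=0x1E
Byte[9]=87: continuation. acc=(acc<<6)|0x07=0x787
Completed: cp=U+0787 (starts at byte 8)
Byte[10]=57: 1-byte ASCII. cp=U+0057
Byte[11]=67: 1-byte ASCII. cp=U+0067

Answer: 0 3 5 8 10 11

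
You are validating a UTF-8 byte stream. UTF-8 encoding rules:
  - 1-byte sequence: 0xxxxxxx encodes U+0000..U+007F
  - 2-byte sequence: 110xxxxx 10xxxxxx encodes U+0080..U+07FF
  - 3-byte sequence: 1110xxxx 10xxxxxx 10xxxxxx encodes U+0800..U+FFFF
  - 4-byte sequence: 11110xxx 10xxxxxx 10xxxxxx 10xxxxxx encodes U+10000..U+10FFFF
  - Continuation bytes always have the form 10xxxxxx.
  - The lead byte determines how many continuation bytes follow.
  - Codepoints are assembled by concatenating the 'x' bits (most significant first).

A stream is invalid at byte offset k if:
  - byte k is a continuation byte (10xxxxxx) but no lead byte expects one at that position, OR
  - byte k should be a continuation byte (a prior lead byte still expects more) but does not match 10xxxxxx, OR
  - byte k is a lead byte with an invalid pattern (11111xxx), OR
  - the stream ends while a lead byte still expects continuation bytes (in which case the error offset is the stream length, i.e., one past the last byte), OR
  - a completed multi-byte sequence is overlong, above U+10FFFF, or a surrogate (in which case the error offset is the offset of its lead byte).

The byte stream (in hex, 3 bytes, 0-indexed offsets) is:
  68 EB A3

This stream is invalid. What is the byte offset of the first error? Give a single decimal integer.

Answer: 3

Derivation:
Byte[0]=68: 1-byte ASCII. cp=U+0068
Byte[1]=EB: 3-byte lead, need 2 cont bytes. acc=0xB
Byte[2]=A3: continuation. acc=(acc<<6)|0x23=0x2E3
Byte[3]: stream ended, expected continuation. INVALID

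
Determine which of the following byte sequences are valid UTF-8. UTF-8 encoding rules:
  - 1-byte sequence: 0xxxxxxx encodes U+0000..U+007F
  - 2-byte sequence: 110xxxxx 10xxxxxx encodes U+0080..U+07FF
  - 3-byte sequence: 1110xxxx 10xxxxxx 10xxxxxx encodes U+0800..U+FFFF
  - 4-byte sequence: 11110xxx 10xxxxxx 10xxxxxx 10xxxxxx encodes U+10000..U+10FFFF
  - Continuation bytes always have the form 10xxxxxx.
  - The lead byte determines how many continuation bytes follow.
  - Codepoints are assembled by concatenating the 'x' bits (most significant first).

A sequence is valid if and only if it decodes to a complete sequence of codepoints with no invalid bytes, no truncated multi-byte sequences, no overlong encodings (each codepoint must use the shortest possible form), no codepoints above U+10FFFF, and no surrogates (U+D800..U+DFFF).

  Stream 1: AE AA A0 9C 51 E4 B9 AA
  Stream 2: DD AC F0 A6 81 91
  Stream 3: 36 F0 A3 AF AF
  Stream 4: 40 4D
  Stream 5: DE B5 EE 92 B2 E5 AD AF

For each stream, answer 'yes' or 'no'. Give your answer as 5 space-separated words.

Answer: no yes yes yes yes

Derivation:
Stream 1: error at byte offset 0. INVALID
Stream 2: decodes cleanly. VALID
Stream 3: decodes cleanly. VALID
Stream 4: decodes cleanly. VALID
Stream 5: decodes cleanly. VALID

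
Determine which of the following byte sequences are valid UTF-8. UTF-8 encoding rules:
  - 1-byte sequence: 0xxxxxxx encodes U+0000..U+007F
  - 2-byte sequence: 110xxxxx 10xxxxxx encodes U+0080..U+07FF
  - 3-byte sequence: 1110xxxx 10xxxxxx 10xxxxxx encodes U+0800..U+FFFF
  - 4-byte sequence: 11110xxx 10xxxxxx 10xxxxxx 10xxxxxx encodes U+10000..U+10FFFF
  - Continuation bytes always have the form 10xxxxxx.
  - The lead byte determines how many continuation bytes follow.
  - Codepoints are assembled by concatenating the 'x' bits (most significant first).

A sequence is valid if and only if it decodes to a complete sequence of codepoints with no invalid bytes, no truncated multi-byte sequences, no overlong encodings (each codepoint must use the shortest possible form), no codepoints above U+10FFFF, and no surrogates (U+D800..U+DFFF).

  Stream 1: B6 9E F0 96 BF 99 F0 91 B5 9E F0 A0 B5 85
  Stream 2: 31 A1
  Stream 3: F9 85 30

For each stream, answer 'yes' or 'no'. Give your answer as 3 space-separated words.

Answer: no no no

Derivation:
Stream 1: error at byte offset 0. INVALID
Stream 2: error at byte offset 1. INVALID
Stream 3: error at byte offset 0. INVALID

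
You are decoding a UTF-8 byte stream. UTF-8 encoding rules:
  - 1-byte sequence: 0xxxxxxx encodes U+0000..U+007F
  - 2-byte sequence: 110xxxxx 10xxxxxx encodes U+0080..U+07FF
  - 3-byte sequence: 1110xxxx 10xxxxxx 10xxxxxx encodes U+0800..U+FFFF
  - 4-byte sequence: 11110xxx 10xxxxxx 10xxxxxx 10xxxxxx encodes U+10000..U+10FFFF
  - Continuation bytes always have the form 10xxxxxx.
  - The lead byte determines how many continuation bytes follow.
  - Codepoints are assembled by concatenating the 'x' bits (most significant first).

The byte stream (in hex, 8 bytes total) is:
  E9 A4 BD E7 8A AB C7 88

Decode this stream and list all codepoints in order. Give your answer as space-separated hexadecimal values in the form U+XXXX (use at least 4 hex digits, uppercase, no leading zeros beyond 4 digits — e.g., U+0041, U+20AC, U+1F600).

Answer: U+993D U+72AB U+01C8

Derivation:
Byte[0]=E9: 3-byte lead, need 2 cont bytes. acc=0x9
Byte[1]=A4: continuation. acc=(acc<<6)|0x24=0x264
Byte[2]=BD: continuation. acc=(acc<<6)|0x3D=0x993D
Completed: cp=U+993D (starts at byte 0)
Byte[3]=E7: 3-byte lead, need 2 cont bytes. acc=0x7
Byte[4]=8A: continuation. acc=(acc<<6)|0x0A=0x1CA
Byte[5]=AB: continuation. acc=(acc<<6)|0x2B=0x72AB
Completed: cp=U+72AB (starts at byte 3)
Byte[6]=C7: 2-byte lead, need 1 cont bytes. acc=0x7
Byte[7]=88: continuation. acc=(acc<<6)|0x08=0x1C8
Completed: cp=U+01C8 (starts at byte 6)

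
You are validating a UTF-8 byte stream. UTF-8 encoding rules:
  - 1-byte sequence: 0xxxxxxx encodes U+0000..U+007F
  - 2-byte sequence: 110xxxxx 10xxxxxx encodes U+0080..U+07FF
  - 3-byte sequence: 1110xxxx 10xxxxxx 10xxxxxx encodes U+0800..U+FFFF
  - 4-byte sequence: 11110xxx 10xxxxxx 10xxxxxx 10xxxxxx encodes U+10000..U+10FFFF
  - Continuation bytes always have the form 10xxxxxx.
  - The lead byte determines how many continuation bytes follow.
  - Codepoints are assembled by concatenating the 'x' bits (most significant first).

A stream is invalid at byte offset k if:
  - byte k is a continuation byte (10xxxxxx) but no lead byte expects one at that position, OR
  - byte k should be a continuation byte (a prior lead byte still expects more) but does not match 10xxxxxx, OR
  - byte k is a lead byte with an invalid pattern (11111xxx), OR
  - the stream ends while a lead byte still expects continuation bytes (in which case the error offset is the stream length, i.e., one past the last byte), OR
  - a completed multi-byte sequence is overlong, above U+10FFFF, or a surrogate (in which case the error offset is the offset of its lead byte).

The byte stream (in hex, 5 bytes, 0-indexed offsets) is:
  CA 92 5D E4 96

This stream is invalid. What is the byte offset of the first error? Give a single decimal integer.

Byte[0]=CA: 2-byte lead, need 1 cont bytes. acc=0xA
Byte[1]=92: continuation. acc=(acc<<6)|0x12=0x292
Completed: cp=U+0292 (starts at byte 0)
Byte[2]=5D: 1-byte ASCII. cp=U+005D
Byte[3]=E4: 3-byte lead, need 2 cont bytes. acc=0x4
Byte[4]=96: continuation. acc=(acc<<6)|0x16=0x116
Byte[5]: stream ended, expected continuation. INVALID

Answer: 5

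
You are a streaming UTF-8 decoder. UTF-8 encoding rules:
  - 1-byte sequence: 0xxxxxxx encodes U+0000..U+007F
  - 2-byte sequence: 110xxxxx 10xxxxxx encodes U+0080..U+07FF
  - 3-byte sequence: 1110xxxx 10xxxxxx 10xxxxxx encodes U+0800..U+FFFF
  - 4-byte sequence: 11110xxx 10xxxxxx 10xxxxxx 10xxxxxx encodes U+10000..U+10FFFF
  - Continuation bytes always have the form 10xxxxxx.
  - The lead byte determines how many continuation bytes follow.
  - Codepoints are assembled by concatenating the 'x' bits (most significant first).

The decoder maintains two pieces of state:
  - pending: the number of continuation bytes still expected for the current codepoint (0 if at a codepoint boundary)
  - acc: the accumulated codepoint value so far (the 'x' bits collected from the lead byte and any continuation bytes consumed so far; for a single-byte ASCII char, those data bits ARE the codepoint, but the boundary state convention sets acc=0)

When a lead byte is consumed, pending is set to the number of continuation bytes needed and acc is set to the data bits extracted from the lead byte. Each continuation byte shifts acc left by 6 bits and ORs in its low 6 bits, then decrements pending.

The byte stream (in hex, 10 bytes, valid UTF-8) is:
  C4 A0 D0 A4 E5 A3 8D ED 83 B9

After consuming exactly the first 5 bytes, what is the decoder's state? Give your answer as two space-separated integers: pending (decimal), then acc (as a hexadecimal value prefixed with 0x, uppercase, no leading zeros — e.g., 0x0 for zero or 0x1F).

Byte[0]=C4: 2-byte lead. pending=1, acc=0x4
Byte[1]=A0: continuation. acc=(acc<<6)|0x20=0x120, pending=0
Byte[2]=D0: 2-byte lead. pending=1, acc=0x10
Byte[3]=A4: continuation. acc=(acc<<6)|0x24=0x424, pending=0
Byte[4]=E5: 3-byte lead. pending=2, acc=0x5

Answer: 2 0x5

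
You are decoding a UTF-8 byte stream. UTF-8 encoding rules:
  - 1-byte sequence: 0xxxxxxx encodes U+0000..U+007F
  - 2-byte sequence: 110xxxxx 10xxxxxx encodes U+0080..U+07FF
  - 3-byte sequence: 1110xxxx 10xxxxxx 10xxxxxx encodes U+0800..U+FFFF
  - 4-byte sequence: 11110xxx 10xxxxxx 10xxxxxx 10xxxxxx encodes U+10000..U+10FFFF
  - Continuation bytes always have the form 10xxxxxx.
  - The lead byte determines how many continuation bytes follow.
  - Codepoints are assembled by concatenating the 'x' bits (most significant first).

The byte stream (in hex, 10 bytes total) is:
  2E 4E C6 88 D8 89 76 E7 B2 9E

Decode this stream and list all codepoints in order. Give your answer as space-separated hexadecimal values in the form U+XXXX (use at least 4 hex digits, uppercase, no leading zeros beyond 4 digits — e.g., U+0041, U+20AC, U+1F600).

Answer: U+002E U+004E U+0188 U+0609 U+0076 U+7C9E

Derivation:
Byte[0]=2E: 1-byte ASCII. cp=U+002E
Byte[1]=4E: 1-byte ASCII. cp=U+004E
Byte[2]=C6: 2-byte lead, need 1 cont bytes. acc=0x6
Byte[3]=88: continuation. acc=(acc<<6)|0x08=0x188
Completed: cp=U+0188 (starts at byte 2)
Byte[4]=D8: 2-byte lead, need 1 cont bytes. acc=0x18
Byte[5]=89: continuation. acc=(acc<<6)|0x09=0x609
Completed: cp=U+0609 (starts at byte 4)
Byte[6]=76: 1-byte ASCII. cp=U+0076
Byte[7]=E7: 3-byte lead, need 2 cont bytes. acc=0x7
Byte[8]=B2: continuation. acc=(acc<<6)|0x32=0x1F2
Byte[9]=9E: continuation. acc=(acc<<6)|0x1E=0x7C9E
Completed: cp=U+7C9E (starts at byte 7)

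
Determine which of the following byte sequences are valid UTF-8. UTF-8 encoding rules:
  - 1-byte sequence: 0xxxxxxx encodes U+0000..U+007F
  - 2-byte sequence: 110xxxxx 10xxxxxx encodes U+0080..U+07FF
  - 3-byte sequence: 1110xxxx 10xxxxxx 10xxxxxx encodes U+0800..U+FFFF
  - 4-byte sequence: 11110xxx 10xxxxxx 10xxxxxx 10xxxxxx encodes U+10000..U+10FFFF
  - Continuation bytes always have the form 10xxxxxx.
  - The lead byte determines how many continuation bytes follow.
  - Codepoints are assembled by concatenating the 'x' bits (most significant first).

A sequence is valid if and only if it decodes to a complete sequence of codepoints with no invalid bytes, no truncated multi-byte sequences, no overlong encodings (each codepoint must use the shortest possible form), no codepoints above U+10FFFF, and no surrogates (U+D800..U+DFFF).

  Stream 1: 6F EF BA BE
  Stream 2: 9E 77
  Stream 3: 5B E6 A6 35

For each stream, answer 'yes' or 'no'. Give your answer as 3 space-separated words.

Answer: yes no no

Derivation:
Stream 1: decodes cleanly. VALID
Stream 2: error at byte offset 0. INVALID
Stream 3: error at byte offset 3. INVALID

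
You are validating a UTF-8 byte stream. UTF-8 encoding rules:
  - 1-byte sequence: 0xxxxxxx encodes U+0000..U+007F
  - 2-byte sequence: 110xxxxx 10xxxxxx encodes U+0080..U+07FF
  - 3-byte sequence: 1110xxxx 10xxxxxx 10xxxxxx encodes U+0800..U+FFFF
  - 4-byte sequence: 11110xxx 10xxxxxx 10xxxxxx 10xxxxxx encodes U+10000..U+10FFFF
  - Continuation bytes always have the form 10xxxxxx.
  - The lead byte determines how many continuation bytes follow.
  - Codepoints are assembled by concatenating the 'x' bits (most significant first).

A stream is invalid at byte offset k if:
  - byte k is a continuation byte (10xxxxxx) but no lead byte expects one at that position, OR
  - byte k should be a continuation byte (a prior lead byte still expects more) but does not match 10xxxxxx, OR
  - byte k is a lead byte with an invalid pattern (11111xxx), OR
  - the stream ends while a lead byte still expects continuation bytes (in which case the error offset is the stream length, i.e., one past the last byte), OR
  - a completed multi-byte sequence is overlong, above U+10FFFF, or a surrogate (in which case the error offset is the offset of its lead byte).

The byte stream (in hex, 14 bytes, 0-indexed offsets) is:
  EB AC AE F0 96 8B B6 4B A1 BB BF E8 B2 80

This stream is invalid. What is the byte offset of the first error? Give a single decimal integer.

Answer: 8

Derivation:
Byte[0]=EB: 3-byte lead, need 2 cont bytes. acc=0xB
Byte[1]=AC: continuation. acc=(acc<<6)|0x2C=0x2EC
Byte[2]=AE: continuation. acc=(acc<<6)|0x2E=0xBB2E
Completed: cp=U+BB2E (starts at byte 0)
Byte[3]=F0: 4-byte lead, need 3 cont bytes. acc=0x0
Byte[4]=96: continuation. acc=(acc<<6)|0x16=0x16
Byte[5]=8B: continuation. acc=(acc<<6)|0x0B=0x58B
Byte[6]=B6: continuation. acc=(acc<<6)|0x36=0x162F6
Completed: cp=U+162F6 (starts at byte 3)
Byte[7]=4B: 1-byte ASCII. cp=U+004B
Byte[8]=A1: INVALID lead byte (not 0xxx/110x/1110/11110)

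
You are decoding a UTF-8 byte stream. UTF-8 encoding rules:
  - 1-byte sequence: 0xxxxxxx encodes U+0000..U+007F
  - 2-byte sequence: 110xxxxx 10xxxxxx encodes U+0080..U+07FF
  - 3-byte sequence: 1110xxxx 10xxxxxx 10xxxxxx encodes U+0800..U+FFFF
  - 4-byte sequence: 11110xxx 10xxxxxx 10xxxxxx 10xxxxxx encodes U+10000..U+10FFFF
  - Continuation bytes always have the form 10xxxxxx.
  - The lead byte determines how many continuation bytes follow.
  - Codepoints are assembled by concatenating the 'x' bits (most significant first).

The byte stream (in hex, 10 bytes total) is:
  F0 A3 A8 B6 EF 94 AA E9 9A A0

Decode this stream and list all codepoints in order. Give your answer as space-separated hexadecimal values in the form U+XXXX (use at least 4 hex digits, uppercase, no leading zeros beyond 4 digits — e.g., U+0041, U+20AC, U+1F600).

Answer: U+23A36 U+F52A U+96A0

Derivation:
Byte[0]=F0: 4-byte lead, need 3 cont bytes. acc=0x0
Byte[1]=A3: continuation. acc=(acc<<6)|0x23=0x23
Byte[2]=A8: continuation. acc=(acc<<6)|0x28=0x8E8
Byte[3]=B6: continuation. acc=(acc<<6)|0x36=0x23A36
Completed: cp=U+23A36 (starts at byte 0)
Byte[4]=EF: 3-byte lead, need 2 cont bytes. acc=0xF
Byte[5]=94: continuation. acc=(acc<<6)|0x14=0x3D4
Byte[6]=AA: continuation. acc=(acc<<6)|0x2A=0xF52A
Completed: cp=U+F52A (starts at byte 4)
Byte[7]=E9: 3-byte lead, need 2 cont bytes. acc=0x9
Byte[8]=9A: continuation. acc=(acc<<6)|0x1A=0x25A
Byte[9]=A0: continuation. acc=(acc<<6)|0x20=0x96A0
Completed: cp=U+96A0 (starts at byte 7)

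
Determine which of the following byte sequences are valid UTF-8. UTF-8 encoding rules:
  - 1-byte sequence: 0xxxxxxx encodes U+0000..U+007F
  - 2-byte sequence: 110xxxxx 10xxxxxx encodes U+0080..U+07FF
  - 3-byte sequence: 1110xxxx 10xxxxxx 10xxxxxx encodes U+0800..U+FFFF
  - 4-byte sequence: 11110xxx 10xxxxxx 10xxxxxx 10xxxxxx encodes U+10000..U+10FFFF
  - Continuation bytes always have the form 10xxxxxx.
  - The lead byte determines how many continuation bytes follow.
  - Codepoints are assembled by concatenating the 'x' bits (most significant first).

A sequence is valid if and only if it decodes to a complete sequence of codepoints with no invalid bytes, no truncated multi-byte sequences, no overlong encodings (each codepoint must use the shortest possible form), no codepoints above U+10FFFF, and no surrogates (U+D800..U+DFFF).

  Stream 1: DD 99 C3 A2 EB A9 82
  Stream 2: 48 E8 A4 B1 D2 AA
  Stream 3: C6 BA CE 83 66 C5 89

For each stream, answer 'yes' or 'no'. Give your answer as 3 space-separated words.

Answer: yes yes yes

Derivation:
Stream 1: decodes cleanly. VALID
Stream 2: decodes cleanly. VALID
Stream 3: decodes cleanly. VALID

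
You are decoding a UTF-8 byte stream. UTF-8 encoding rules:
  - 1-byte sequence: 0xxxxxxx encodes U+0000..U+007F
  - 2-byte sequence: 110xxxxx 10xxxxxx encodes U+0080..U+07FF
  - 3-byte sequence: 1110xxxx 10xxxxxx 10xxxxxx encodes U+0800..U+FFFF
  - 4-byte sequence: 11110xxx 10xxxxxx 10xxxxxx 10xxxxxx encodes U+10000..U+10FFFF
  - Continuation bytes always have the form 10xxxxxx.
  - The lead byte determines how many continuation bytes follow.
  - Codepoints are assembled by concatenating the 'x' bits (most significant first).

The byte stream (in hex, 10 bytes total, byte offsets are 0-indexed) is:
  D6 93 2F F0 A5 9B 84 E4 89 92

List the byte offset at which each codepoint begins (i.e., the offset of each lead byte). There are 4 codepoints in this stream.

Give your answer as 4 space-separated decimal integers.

Byte[0]=D6: 2-byte lead, need 1 cont bytes. acc=0x16
Byte[1]=93: continuation. acc=(acc<<6)|0x13=0x593
Completed: cp=U+0593 (starts at byte 0)
Byte[2]=2F: 1-byte ASCII. cp=U+002F
Byte[3]=F0: 4-byte lead, need 3 cont bytes. acc=0x0
Byte[4]=A5: continuation. acc=(acc<<6)|0x25=0x25
Byte[5]=9B: continuation. acc=(acc<<6)|0x1B=0x95B
Byte[6]=84: continuation. acc=(acc<<6)|0x04=0x256C4
Completed: cp=U+256C4 (starts at byte 3)
Byte[7]=E4: 3-byte lead, need 2 cont bytes. acc=0x4
Byte[8]=89: continuation. acc=(acc<<6)|0x09=0x109
Byte[9]=92: continuation. acc=(acc<<6)|0x12=0x4252
Completed: cp=U+4252 (starts at byte 7)

Answer: 0 2 3 7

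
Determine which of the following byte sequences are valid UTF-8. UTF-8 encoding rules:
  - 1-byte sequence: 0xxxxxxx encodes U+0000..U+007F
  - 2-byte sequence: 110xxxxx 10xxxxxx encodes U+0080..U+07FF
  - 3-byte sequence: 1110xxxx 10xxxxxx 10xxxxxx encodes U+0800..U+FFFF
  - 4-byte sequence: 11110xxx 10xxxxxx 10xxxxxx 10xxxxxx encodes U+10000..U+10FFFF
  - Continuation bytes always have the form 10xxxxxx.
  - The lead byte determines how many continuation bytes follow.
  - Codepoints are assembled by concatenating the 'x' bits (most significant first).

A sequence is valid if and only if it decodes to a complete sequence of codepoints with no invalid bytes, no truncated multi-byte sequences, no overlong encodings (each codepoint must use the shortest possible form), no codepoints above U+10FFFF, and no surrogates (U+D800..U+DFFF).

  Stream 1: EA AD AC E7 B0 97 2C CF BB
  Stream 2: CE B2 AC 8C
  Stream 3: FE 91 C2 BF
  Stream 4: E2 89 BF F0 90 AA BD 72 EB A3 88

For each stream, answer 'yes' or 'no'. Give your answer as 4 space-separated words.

Stream 1: decodes cleanly. VALID
Stream 2: error at byte offset 2. INVALID
Stream 3: error at byte offset 0. INVALID
Stream 4: decodes cleanly. VALID

Answer: yes no no yes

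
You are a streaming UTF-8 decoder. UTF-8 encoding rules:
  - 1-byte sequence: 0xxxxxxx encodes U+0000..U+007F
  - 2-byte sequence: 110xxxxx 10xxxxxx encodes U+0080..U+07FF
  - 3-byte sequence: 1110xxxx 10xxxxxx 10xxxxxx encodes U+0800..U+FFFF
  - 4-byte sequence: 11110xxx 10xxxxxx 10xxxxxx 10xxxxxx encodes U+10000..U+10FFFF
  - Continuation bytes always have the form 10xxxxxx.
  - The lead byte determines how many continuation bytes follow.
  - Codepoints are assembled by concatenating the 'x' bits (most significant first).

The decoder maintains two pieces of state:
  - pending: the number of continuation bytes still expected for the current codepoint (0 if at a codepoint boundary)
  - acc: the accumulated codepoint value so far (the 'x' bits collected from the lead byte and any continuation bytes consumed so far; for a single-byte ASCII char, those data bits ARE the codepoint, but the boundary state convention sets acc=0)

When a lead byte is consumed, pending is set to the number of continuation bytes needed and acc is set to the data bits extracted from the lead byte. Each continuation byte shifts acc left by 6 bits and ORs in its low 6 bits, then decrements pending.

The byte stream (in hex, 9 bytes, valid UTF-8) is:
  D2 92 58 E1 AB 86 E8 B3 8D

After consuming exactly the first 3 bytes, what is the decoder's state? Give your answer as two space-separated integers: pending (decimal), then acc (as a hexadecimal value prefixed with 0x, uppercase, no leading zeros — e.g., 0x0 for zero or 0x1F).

Byte[0]=D2: 2-byte lead. pending=1, acc=0x12
Byte[1]=92: continuation. acc=(acc<<6)|0x12=0x492, pending=0
Byte[2]=58: 1-byte. pending=0, acc=0x0

Answer: 0 0x0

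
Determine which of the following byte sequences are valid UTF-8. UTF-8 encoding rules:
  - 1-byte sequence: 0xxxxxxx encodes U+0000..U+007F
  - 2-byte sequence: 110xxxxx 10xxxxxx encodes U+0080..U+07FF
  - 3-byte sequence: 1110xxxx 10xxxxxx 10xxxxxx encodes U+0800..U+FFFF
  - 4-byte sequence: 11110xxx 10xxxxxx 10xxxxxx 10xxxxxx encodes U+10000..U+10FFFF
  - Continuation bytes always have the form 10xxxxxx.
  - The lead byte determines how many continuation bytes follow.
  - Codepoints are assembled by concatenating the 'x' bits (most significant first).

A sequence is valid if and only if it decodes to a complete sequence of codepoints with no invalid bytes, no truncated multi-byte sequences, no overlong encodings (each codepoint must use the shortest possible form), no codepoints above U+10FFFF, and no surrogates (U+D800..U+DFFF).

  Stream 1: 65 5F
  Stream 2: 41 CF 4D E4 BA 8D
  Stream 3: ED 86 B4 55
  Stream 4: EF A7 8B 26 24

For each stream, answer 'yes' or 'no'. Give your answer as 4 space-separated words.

Answer: yes no yes yes

Derivation:
Stream 1: decodes cleanly. VALID
Stream 2: error at byte offset 2. INVALID
Stream 3: decodes cleanly. VALID
Stream 4: decodes cleanly. VALID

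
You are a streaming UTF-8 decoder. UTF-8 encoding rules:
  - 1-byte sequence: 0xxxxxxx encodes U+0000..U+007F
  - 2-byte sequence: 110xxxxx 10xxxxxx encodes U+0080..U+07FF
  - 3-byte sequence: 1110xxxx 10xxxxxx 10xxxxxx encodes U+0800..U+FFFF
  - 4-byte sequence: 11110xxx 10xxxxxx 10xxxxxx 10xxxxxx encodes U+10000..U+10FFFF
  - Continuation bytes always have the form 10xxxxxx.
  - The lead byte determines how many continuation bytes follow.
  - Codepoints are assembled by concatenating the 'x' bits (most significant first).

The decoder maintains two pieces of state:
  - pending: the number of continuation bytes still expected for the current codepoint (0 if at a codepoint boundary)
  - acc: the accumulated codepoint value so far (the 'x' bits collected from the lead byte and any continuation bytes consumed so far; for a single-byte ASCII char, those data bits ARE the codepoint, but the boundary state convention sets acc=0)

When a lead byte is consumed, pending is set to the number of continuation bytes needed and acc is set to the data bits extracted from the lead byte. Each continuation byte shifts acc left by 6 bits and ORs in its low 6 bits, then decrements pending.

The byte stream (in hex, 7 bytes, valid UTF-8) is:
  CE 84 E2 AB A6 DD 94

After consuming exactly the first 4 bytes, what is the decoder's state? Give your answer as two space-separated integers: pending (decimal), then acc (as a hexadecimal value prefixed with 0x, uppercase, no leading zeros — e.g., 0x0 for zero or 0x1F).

Byte[0]=CE: 2-byte lead. pending=1, acc=0xE
Byte[1]=84: continuation. acc=(acc<<6)|0x04=0x384, pending=0
Byte[2]=E2: 3-byte lead. pending=2, acc=0x2
Byte[3]=AB: continuation. acc=(acc<<6)|0x2B=0xAB, pending=1

Answer: 1 0xAB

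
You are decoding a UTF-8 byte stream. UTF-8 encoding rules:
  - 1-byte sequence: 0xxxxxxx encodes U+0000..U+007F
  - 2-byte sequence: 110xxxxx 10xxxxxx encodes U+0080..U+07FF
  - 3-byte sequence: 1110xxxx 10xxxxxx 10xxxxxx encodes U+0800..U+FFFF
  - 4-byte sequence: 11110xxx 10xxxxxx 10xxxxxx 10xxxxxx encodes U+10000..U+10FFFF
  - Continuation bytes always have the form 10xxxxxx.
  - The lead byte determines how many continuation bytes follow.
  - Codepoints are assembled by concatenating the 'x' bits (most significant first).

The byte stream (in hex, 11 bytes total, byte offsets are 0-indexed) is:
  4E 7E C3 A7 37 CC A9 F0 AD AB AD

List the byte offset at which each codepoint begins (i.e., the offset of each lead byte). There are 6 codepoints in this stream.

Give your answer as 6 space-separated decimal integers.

Byte[0]=4E: 1-byte ASCII. cp=U+004E
Byte[1]=7E: 1-byte ASCII. cp=U+007E
Byte[2]=C3: 2-byte lead, need 1 cont bytes. acc=0x3
Byte[3]=A7: continuation. acc=(acc<<6)|0x27=0xE7
Completed: cp=U+00E7 (starts at byte 2)
Byte[4]=37: 1-byte ASCII. cp=U+0037
Byte[5]=CC: 2-byte lead, need 1 cont bytes. acc=0xC
Byte[6]=A9: continuation. acc=(acc<<6)|0x29=0x329
Completed: cp=U+0329 (starts at byte 5)
Byte[7]=F0: 4-byte lead, need 3 cont bytes. acc=0x0
Byte[8]=AD: continuation. acc=(acc<<6)|0x2D=0x2D
Byte[9]=AB: continuation. acc=(acc<<6)|0x2B=0xB6B
Byte[10]=AD: continuation. acc=(acc<<6)|0x2D=0x2DAED
Completed: cp=U+2DAED (starts at byte 7)

Answer: 0 1 2 4 5 7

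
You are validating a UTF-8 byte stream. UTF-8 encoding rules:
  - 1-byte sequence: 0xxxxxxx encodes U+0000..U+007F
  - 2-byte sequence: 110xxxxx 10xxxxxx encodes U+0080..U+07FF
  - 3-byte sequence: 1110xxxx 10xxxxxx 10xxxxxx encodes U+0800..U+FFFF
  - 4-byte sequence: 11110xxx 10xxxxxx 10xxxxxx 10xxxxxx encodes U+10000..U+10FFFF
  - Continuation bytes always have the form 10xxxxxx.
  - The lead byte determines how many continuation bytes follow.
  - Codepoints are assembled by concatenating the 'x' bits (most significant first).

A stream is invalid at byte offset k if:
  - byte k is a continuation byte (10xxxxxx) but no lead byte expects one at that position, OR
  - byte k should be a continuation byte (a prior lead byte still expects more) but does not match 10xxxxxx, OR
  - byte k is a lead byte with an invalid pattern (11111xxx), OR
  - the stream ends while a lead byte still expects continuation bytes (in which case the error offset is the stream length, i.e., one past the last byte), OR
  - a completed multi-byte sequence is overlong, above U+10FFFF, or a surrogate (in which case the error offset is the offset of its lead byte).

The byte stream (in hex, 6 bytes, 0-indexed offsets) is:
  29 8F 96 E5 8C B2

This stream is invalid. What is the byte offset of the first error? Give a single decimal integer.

Answer: 1

Derivation:
Byte[0]=29: 1-byte ASCII. cp=U+0029
Byte[1]=8F: INVALID lead byte (not 0xxx/110x/1110/11110)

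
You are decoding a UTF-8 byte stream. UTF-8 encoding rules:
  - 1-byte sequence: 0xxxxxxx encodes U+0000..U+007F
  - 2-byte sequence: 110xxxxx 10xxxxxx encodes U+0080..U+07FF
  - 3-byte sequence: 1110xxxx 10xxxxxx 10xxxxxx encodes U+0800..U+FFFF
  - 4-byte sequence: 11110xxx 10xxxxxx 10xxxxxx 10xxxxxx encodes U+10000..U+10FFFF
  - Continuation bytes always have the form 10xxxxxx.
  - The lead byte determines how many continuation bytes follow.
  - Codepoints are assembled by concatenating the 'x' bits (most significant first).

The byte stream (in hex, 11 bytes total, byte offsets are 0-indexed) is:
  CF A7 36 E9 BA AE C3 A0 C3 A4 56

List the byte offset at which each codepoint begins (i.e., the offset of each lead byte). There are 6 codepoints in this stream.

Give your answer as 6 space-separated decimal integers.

Byte[0]=CF: 2-byte lead, need 1 cont bytes. acc=0xF
Byte[1]=A7: continuation. acc=(acc<<6)|0x27=0x3E7
Completed: cp=U+03E7 (starts at byte 0)
Byte[2]=36: 1-byte ASCII. cp=U+0036
Byte[3]=E9: 3-byte lead, need 2 cont bytes. acc=0x9
Byte[4]=BA: continuation. acc=(acc<<6)|0x3A=0x27A
Byte[5]=AE: continuation. acc=(acc<<6)|0x2E=0x9EAE
Completed: cp=U+9EAE (starts at byte 3)
Byte[6]=C3: 2-byte lead, need 1 cont bytes. acc=0x3
Byte[7]=A0: continuation. acc=(acc<<6)|0x20=0xE0
Completed: cp=U+00E0 (starts at byte 6)
Byte[8]=C3: 2-byte lead, need 1 cont bytes. acc=0x3
Byte[9]=A4: continuation. acc=(acc<<6)|0x24=0xE4
Completed: cp=U+00E4 (starts at byte 8)
Byte[10]=56: 1-byte ASCII. cp=U+0056

Answer: 0 2 3 6 8 10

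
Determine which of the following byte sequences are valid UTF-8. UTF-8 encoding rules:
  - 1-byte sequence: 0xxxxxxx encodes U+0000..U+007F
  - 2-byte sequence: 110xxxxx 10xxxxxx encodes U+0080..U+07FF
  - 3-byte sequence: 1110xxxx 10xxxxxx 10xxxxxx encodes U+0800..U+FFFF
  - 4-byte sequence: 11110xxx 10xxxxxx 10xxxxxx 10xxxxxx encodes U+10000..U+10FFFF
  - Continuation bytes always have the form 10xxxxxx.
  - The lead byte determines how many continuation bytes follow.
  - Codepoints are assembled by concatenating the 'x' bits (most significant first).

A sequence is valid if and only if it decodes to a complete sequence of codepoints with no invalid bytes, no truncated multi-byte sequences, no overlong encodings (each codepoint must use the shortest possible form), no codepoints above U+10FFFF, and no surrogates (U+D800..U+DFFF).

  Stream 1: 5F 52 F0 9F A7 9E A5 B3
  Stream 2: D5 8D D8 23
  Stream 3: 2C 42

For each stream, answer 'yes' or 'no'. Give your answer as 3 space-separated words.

Stream 1: error at byte offset 6. INVALID
Stream 2: error at byte offset 3. INVALID
Stream 3: decodes cleanly. VALID

Answer: no no yes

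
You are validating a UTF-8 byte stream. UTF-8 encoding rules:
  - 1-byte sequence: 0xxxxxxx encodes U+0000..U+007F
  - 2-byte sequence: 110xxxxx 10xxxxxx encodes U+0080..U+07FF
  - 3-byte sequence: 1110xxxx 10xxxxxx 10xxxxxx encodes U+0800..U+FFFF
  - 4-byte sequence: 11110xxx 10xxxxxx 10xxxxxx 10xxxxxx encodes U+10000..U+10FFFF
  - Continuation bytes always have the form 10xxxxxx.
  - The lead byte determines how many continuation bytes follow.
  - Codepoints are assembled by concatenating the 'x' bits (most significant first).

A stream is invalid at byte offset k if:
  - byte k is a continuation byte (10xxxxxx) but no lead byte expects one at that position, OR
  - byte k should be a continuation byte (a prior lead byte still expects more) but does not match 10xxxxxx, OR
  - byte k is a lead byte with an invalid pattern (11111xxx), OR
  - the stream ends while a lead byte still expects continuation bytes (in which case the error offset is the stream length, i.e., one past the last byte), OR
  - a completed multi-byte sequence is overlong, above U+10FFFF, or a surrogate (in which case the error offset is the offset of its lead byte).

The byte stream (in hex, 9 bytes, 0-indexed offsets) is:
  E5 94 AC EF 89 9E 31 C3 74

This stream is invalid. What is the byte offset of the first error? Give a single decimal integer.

Answer: 8

Derivation:
Byte[0]=E5: 3-byte lead, need 2 cont bytes. acc=0x5
Byte[1]=94: continuation. acc=(acc<<6)|0x14=0x154
Byte[2]=AC: continuation. acc=(acc<<6)|0x2C=0x552C
Completed: cp=U+552C (starts at byte 0)
Byte[3]=EF: 3-byte lead, need 2 cont bytes. acc=0xF
Byte[4]=89: continuation. acc=(acc<<6)|0x09=0x3C9
Byte[5]=9E: continuation. acc=(acc<<6)|0x1E=0xF25E
Completed: cp=U+F25E (starts at byte 3)
Byte[6]=31: 1-byte ASCII. cp=U+0031
Byte[7]=C3: 2-byte lead, need 1 cont bytes. acc=0x3
Byte[8]=74: expected 10xxxxxx continuation. INVALID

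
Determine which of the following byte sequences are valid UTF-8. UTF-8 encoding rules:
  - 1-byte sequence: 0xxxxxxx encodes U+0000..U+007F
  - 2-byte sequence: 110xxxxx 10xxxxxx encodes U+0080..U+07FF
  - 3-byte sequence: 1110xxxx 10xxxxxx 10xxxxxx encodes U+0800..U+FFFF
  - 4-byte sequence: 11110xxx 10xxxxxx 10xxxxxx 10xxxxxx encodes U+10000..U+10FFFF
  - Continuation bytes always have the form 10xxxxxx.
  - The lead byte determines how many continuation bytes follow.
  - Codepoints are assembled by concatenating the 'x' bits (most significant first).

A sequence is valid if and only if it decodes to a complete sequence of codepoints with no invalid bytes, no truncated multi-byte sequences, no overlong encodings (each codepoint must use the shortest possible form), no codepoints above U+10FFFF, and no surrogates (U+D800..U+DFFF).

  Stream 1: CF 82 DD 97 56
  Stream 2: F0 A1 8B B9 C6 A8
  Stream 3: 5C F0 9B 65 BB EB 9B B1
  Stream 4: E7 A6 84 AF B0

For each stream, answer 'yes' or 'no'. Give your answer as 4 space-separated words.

Answer: yes yes no no

Derivation:
Stream 1: decodes cleanly. VALID
Stream 2: decodes cleanly. VALID
Stream 3: error at byte offset 3. INVALID
Stream 4: error at byte offset 3. INVALID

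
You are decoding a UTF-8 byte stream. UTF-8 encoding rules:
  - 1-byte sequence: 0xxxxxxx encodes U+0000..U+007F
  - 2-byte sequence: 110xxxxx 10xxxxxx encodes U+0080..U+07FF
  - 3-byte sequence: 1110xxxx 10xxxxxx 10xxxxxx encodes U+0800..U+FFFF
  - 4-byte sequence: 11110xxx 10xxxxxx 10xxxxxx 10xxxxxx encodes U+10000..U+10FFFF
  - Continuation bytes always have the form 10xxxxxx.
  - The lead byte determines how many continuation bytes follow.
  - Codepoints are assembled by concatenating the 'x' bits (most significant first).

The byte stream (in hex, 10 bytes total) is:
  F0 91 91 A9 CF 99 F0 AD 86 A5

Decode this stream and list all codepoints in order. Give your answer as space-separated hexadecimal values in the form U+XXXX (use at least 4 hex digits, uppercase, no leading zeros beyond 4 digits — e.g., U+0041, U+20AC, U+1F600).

Byte[0]=F0: 4-byte lead, need 3 cont bytes. acc=0x0
Byte[1]=91: continuation. acc=(acc<<6)|0x11=0x11
Byte[2]=91: continuation. acc=(acc<<6)|0x11=0x451
Byte[3]=A9: continuation. acc=(acc<<6)|0x29=0x11469
Completed: cp=U+11469 (starts at byte 0)
Byte[4]=CF: 2-byte lead, need 1 cont bytes. acc=0xF
Byte[5]=99: continuation. acc=(acc<<6)|0x19=0x3D9
Completed: cp=U+03D9 (starts at byte 4)
Byte[6]=F0: 4-byte lead, need 3 cont bytes. acc=0x0
Byte[7]=AD: continuation. acc=(acc<<6)|0x2D=0x2D
Byte[8]=86: continuation. acc=(acc<<6)|0x06=0xB46
Byte[9]=A5: continuation. acc=(acc<<6)|0x25=0x2D1A5
Completed: cp=U+2D1A5 (starts at byte 6)

Answer: U+11469 U+03D9 U+2D1A5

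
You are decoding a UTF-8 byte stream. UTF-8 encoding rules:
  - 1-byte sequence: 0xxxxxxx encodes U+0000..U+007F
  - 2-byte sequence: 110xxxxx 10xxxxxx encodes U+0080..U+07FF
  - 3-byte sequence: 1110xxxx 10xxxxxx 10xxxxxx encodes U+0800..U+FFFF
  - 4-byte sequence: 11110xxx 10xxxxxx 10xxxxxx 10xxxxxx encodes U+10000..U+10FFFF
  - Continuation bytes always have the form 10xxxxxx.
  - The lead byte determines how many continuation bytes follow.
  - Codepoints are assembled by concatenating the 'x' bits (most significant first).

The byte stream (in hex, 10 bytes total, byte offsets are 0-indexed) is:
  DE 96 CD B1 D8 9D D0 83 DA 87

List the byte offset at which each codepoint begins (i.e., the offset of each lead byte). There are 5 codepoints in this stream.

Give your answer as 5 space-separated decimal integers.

Answer: 0 2 4 6 8

Derivation:
Byte[0]=DE: 2-byte lead, need 1 cont bytes. acc=0x1E
Byte[1]=96: continuation. acc=(acc<<6)|0x16=0x796
Completed: cp=U+0796 (starts at byte 0)
Byte[2]=CD: 2-byte lead, need 1 cont bytes. acc=0xD
Byte[3]=B1: continuation. acc=(acc<<6)|0x31=0x371
Completed: cp=U+0371 (starts at byte 2)
Byte[4]=D8: 2-byte lead, need 1 cont bytes. acc=0x18
Byte[5]=9D: continuation. acc=(acc<<6)|0x1D=0x61D
Completed: cp=U+061D (starts at byte 4)
Byte[6]=D0: 2-byte lead, need 1 cont bytes. acc=0x10
Byte[7]=83: continuation. acc=(acc<<6)|0x03=0x403
Completed: cp=U+0403 (starts at byte 6)
Byte[8]=DA: 2-byte lead, need 1 cont bytes. acc=0x1A
Byte[9]=87: continuation. acc=(acc<<6)|0x07=0x687
Completed: cp=U+0687 (starts at byte 8)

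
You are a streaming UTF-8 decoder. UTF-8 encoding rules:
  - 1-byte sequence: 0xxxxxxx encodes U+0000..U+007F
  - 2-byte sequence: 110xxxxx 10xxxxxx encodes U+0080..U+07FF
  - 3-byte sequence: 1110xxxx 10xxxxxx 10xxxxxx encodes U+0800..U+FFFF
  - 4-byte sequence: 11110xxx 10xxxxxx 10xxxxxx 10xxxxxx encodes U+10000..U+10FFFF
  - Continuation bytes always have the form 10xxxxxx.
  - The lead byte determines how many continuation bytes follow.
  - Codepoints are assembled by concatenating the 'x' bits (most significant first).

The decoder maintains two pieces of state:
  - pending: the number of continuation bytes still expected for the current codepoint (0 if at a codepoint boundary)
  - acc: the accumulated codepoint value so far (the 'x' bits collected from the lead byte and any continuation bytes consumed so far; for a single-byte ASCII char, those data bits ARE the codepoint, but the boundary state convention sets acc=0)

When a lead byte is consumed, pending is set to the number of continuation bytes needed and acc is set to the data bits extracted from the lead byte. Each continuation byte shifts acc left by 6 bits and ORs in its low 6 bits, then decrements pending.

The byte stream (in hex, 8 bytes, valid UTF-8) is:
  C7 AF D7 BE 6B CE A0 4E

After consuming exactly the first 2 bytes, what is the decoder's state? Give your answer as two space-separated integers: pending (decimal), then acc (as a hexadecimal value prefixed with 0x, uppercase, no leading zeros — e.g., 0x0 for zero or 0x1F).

Byte[0]=C7: 2-byte lead. pending=1, acc=0x7
Byte[1]=AF: continuation. acc=(acc<<6)|0x2F=0x1EF, pending=0

Answer: 0 0x1EF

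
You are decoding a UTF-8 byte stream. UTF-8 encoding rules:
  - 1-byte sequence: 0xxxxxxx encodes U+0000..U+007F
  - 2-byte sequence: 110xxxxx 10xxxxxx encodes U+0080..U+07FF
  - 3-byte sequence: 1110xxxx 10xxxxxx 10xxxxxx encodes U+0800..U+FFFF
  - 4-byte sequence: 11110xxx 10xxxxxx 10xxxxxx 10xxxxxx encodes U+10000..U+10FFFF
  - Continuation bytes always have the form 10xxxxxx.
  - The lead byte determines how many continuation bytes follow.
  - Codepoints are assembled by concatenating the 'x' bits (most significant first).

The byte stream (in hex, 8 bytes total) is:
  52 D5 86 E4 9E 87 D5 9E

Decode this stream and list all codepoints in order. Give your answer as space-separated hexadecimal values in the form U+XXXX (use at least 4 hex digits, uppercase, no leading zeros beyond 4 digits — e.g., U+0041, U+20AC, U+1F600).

Byte[0]=52: 1-byte ASCII. cp=U+0052
Byte[1]=D5: 2-byte lead, need 1 cont bytes. acc=0x15
Byte[2]=86: continuation. acc=(acc<<6)|0x06=0x546
Completed: cp=U+0546 (starts at byte 1)
Byte[3]=E4: 3-byte lead, need 2 cont bytes. acc=0x4
Byte[4]=9E: continuation. acc=(acc<<6)|0x1E=0x11E
Byte[5]=87: continuation. acc=(acc<<6)|0x07=0x4787
Completed: cp=U+4787 (starts at byte 3)
Byte[6]=D5: 2-byte lead, need 1 cont bytes. acc=0x15
Byte[7]=9E: continuation. acc=(acc<<6)|0x1E=0x55E
Completed: cp=U+055E (starts at byte 6)

Answer: U+0052 U+0546 U+4787 U+055E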